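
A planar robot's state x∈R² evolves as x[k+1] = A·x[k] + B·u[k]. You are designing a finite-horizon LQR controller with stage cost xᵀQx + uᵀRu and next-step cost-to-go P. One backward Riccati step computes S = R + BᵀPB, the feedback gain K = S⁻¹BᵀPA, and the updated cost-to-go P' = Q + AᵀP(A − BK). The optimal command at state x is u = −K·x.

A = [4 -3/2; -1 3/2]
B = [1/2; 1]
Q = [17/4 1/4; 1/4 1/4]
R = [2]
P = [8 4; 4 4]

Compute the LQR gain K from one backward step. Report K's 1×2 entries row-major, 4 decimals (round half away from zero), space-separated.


BᵀP = [8.0000 6.0000]
S = R + BᵀPB = [2] + [10.0000] = [12.0000]
BᵀPA = [26.0000 -3.0000]
K = S⁻¹·BᵀPA = [2.1667 -0.2500]
A−BK = [2.9167 -1.3750; -3.1667 1.7500]
AᵀP(A−BK) = [43.6667 -17.5000; -17.5000 8.2500]
P' = Q + AᵀP(A−BK) = [47.9167 -17.2500; -17.2500 8.5000]
tr(P') = 56.4167

2.1667 -0.2500


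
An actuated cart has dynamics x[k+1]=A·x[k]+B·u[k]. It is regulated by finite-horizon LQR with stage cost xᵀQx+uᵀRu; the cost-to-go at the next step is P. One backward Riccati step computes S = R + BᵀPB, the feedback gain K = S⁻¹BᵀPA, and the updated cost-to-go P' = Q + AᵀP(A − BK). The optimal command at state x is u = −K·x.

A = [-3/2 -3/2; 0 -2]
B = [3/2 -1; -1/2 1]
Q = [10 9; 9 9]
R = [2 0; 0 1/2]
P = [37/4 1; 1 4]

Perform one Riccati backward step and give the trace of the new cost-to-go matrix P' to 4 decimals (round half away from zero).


38.6806

BᵀP = [13.3750 -0.5000; -8.2500 3.0000]
S = R + BᵀPB = [2 0; 0 1/2] + [20.3125 -13.8750; -13.8750 11.2500] = [22.3125 -13.8750; -13.8750 11.7500]
BᵀPA = [-20.0625 -19.0625; 12.3750 6.3750]
K = S⁻¹·BᵀPA = [-0.9192 -1.9457; -0.0323 -1.7550]
A−BK = [-0.1534 -0.3365; -0.4273 -1.2178]
AᵀP(A−BK) = [2.7699 6.4953; 6.4953 16.9107]
P' = Q + AᵀP(A−BK) = [12.7699 15.4953; 15.4953 25.9107]
tr(P') = 38.6806


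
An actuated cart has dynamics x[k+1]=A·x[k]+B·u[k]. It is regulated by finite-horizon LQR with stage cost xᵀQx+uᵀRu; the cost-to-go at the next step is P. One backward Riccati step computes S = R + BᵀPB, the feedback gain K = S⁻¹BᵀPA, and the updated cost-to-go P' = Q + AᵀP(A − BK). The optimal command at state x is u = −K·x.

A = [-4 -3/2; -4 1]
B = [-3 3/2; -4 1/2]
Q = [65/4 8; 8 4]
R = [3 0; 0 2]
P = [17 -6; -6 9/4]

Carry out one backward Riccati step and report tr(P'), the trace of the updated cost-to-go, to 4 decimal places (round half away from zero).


BᵀP = [-27.0000 9.0000; 22.5000 -7.8750]
S = R + BᵀPB = [3 0; 0 2] + [45.0000 -36.0000; -36.0000 29.8125] = [48.0000 -36.0000; -36.0000 31.8125]
BᵀPA = [72.0000 49.5000; -58.5000 -41.6250]
K = S⁻¹·BᵀPA = [0.7987 0.3300; -0.9351 -0.9351]
A−BK = [-0.2013 0.8925; -0.3377 2.7873]
AᵀP(A−BK) = [3.7922 2.5422; 2.5422 3.2453]
P' = Q + AᵀP(A−BK) = [20.0422 10.5422; 10.5422 7.2453]
tr(P') = 27.2875

27.2875


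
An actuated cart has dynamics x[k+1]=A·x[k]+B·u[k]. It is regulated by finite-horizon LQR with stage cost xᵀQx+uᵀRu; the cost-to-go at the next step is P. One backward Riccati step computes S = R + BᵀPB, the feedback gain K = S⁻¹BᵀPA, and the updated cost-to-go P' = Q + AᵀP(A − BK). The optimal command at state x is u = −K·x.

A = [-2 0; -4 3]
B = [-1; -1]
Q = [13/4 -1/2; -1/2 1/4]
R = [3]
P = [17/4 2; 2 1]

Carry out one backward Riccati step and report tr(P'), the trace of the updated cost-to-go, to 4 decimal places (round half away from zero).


BᵀP = [-6.2500 -3.0000]
S = R + BᵀPB = [3] + [9.2500] = [12.2500]
BᵀPA = [24.5000 -9.0000]
K = S⁻¹·BᵀPA = [2.0000 -0.7347]
A−BK = [0.0000 -0.7347; -2.0000 2.2653]
AᵀP(A−BK) = [16.0000 -6.0000; -6.0000 2.3878]
P' = Q + AᵀP(A−BK) = [19.2500 -6.5000; -6.5000 2.6378]
tr(P') = 21.8878

21.8878


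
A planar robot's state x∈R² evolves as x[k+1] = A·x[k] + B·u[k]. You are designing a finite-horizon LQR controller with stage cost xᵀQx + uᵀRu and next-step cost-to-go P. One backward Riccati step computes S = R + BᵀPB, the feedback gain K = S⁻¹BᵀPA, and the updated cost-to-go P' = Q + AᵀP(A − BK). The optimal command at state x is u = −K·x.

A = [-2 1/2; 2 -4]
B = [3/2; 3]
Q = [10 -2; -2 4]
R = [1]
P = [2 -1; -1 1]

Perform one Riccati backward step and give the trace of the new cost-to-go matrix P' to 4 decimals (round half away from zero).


46.3182

BᵀP = [0.0000 1.5000]
S = R + BᵀPB = [1] + [4.5000] = [5.5000]
BᵀPA = [3.0000 -6.0000]
K = S⁻¹·BᵀPA = [0.5455 -1.0909]
A−BK = [-2.8182 2.1364; 0.3636 -0.7273]
AᵀP(A−BK) = [18.3636 -15.7273; -15.7273 13.9545]
P' = Q + AᵀP(A−BK) = [28.3636 -17.7273; -17.7273 17.9545]
tr(P') = 46.3182


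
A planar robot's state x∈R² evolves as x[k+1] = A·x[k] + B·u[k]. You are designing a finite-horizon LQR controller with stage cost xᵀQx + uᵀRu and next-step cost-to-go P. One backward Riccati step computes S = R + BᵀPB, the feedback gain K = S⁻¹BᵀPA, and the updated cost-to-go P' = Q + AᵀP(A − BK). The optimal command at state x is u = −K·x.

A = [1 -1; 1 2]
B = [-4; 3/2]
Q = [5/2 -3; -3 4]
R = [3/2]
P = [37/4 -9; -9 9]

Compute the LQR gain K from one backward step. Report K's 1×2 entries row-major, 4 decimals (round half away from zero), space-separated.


-0.0036 0.5383

BᵀP = [-50.5000 49.5000]
S = R + BᵀPB = [3/2] + [276.2500] = [277.7500]
BᵀPA = [-1.0000 149.5000]
K = S⁻¹·BᵀPA = [-0.0036 0.5383]
A−BK = [0.9856 1.1530; 1.0054 1.1926]
AᵀP(A−BK) = [0.2464 0.2883; 0.2883 0.7811]
P' = Q + AᵀP(A−BK) = [2.7464 -2.7117; -2.7117 4.7811]
tr(P') = 7.5275


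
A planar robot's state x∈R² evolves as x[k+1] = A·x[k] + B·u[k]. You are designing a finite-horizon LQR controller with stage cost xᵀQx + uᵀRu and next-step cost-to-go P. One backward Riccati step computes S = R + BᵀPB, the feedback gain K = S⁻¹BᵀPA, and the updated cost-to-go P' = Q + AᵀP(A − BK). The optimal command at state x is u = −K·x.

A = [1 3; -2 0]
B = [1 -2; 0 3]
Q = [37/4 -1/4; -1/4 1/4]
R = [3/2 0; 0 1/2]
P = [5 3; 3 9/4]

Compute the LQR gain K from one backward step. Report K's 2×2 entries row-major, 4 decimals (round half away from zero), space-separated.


-0.2427 2.2845 -0.5774 -0.1506

BᵀP = [5.0000 3.0000; -1.0000 0.7500]
S = R + BᵀPB = [3/2 0; 0 1/2] + [5.0000 -1.0000; -1.0000 4.2500] = [6.5000 -1.0000; -1.0000 4.7500]
BᵀPA = [-1.0000 15.0000; -2.5000 -3.0000]
K = S⁻¹·BᵀPA = [-0.2427 2.2845; -0.5774 -0.1506]
A−BK = [0.0879 0.4142; -0.2678 0.4519]
AᵀP(A−BK) = [0.3138 -1.0921; -1.0921 10.2803]
P' = Q + AᵀP(A−BK) = [9.5638 -1.3421; -1.3421 10.5303]
tr(P') = 20.0941


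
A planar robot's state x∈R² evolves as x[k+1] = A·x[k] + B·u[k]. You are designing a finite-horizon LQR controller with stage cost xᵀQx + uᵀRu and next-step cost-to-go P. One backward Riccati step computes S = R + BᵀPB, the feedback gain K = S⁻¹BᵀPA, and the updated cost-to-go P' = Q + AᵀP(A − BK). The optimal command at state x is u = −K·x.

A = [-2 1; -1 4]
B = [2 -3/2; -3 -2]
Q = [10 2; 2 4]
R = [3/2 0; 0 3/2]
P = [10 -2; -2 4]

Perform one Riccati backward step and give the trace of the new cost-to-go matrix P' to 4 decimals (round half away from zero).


18.0827

BᵀP = [26.0000 -16.0000; -11.0000 -5.0000]
S = R + BᵀPB = [3/2 0; 0 3/2] + [100.0000 -7.0000; -7.0000 26.5000] = [101.5000 -7.0000; -7.0000 28.0000]
BᵀPA = [-36.0000 -38.0000; 27.0000 -31.0000]
K = S⁻¹·BᵀPA = [-0.2932 -0.4586; 0.8910 -1.2218]
A−BK = [-0.0771 0.0846; -0.0977 0.1805]
AᵀP(A−BK) = [1.3872 -1.5226; -1.5226 2.6955]
P' = Q + AᵀP(A−BK) = [11.3872 0.4774; 0.4774 6.6955]
tr(P') = 18.0827


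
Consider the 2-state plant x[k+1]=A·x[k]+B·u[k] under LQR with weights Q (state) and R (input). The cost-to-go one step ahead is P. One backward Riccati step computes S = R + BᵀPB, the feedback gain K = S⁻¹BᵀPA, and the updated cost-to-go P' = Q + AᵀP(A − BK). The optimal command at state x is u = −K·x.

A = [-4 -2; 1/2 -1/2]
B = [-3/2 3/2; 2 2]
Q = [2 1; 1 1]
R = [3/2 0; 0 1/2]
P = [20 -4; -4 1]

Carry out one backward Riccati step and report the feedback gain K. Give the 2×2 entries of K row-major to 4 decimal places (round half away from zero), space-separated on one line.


1.3166 0.5211 -1.4126 -0.8091

BᵀP = [-38.0000 8.0000; 22.0000 -4.0000]
S = R + BᵀPB = [3/2 0; 0 1/2] + [73.0000 -41.0000; -41.0000 25.0000] = [74.5000 -41.0000; -41.0000 25.5000]
BᵀPA = [156.0000 72.0000; -90.0000 -42.0000]
K = S⁻¹·BᵀPA = [1.3166 0.5211; -1.4126 -0.8091]
A−BK = [0.0937 -0.0046; 0.6920 0.0760]
AᵀP(A−BK) = [3.7334 1.6289; 1.6289 0.7437]
P' = Q + AᵀP(A−BK) = [5.7334 2.6289; 2.6289 1.7437]
tr(P') = 7.4771


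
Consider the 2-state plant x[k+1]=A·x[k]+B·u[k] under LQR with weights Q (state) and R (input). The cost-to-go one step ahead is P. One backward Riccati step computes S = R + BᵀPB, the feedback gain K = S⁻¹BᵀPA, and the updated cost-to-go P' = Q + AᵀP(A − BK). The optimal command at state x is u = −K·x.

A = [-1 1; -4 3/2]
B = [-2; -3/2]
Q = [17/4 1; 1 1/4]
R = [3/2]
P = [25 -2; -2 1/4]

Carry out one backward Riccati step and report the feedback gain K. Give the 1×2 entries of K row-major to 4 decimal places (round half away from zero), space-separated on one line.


0.3609 -0.4615

BᵀP = [-47.0000 3.6250]
S = R + BᵀPB = [3/2] + [88.5625] = [90.0625]
BᵀPA = [32.5000 -41.5625]
K = S⁻¹·BᵀPA = [0.3609 -0.4615]
A−BK = [-0.2783 0.0770; -3.4587 0.8078]
AᵀP(A−BK) = [1.2720 -0.5017; -0.5017 0.3820]
P' = Q + AᵀP(A−BK) = [5.5220 0.4983; 0.4983 0.6320]
tr(P') = 6.1541


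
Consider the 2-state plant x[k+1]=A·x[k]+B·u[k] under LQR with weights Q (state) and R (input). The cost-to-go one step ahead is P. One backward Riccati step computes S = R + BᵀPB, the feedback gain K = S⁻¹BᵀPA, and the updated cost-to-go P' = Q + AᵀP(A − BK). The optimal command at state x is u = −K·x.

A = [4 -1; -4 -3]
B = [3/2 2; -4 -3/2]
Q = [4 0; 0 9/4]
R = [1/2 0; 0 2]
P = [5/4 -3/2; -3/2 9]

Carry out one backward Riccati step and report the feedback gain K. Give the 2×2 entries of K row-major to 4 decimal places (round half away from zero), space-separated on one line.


BᵀP = [7.8750 -38.2500; 4.7500 -16.5000]
S = R + BᵀPB = [1/2 0; 0 2] + [164.8125 73.1250; 73.1250 34.2500] = [165.3125 73.1250; 73.1250 36.2500]
BᵀPA = [184.5000 106.8750; 85.0000 44.7500]
K = S⁻¹·BᵀPA = [0.7322 0.9327; 0.8678 -0.6470]
A−BK = [1.1661 -1.1051; 0.2305 -0.2397]
AᵀP(A−BK) = [3.1458 -2.0881; -2.0881 2.5211]
P' = Q + AᵀP(A−BK) = [7.1458 -2.0881; -2.0881 4.7711]
tr(P') = 11.9168

0.7322 0.9327 0.8678 -0.6470


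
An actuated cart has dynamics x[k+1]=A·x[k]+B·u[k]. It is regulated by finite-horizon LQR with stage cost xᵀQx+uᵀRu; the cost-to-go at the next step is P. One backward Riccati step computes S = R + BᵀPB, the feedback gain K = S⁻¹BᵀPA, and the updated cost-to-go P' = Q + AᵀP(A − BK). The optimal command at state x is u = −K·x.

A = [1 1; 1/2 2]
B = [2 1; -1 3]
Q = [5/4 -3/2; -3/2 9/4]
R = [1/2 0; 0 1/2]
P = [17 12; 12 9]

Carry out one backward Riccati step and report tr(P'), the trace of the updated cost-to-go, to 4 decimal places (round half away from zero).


3.8628

BᵀP = [22.0000 15.0000; 53.0000 39.0000]
S = R + BᵀPB = [1/2 0; 0 1/2] + [29.0000 67.0000; 67.0000 170.0000] = [29.5000 67.0000; 67.0000 170.5000]
BᵀPA = [29.5000 52.0000; 72.5000 131.0000]
K = S⁻¹·BᵀPA = [0.3185 0.1646; 0.3000 0.7037]
A−BK = [0.0629 -0.0328; -0.0816 0.0536]
AᵀP(A−BK) = [0.0997 0.1299; 0.1299 0.2631]
P' = Q + AᵀP(A−BK) = [1.3497 -1.3701; -1.3701 2.5131]
tr(P') = 3.8628


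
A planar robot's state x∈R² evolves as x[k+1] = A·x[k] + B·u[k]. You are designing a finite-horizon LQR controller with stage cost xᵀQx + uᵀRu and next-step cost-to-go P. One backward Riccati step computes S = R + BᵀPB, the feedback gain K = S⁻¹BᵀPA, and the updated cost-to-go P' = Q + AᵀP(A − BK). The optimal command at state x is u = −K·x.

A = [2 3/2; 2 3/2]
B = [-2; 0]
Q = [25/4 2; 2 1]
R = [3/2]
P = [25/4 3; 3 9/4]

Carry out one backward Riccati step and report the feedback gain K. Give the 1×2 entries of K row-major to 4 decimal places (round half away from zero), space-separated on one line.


BᵀP = [-12.5000 -6.0000]
S = R + BᵀPB = [3/2] + [25.0000] = [26.5000]
BᵀPA = [-37.0000 -27.7500]
K = S⁻¹·BᵀPA = [-1.3962 -1.0472]
A−BK = [-0.7925 -0.5943; 2.0000 1.5000]
AᵀP(A−BK) = [6.3396 4.7547; 4.7547 3.5660]
P' = Q + AᵀP(A−BK) = [12.5896 6.7547; 6.7547 4.5660]
tr(P') = 17.1557

-1.3962 -1.0472


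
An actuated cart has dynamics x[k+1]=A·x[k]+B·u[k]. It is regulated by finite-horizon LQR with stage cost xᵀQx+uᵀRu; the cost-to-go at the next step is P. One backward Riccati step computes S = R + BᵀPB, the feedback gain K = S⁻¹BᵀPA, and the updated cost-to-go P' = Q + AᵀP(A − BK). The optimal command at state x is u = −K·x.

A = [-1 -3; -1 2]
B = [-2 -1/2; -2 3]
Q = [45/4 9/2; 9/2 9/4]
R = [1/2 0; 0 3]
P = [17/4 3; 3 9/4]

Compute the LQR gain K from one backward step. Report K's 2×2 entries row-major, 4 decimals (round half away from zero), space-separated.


BᵀP = [-14.5000 -10.5000; 6.8750 5.2500]
S = R + BᵀPB = [1/2 0; 0 3] + [50.0000 -24.2500; -24.2500 12.3125] = [50.5000 -24.2500; -24.2500 15.3125]
BᵀPA = [25.0000 22.5000; -12.1250 -10.1250]
K = S⁻¹·BᵀPA = [0.4793 0.5345; -0.0327 0.1853]
A−BK = [-0.0577 -1.8384; 0.0569 2.5132]
AᵀP(A−BK) = [0.1198 0.1336; 0.1336 1.0994]
P' = Q + AᵀP(A−BK) = [11.3698 4.6336; 4.6336 3.3494]
tr(P') = 14.7192

0.4793 0.5345 -0.0327 0.1853


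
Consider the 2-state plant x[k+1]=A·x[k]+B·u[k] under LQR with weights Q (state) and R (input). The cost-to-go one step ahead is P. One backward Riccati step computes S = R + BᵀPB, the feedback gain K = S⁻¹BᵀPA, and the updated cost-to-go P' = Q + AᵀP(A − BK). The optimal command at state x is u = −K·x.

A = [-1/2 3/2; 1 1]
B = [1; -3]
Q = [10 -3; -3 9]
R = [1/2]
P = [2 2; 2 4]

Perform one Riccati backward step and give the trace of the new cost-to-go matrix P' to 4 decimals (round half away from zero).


BᵀP = [-4.0000 -10.0000]
S = R + BᵀPB = [1/2] + [26.0000] = [26.5000]
BᵀPA = [-8.0000 -16.0000]
K = S⁻¹·BᵀPA = [-0.3019 -0.6038]
A−BK = [-0.1981 2.1038; 0.0943 -0.8113]
AᵀP(A−BK) = [0.0849 -0.3302; -0.3302 4.8396]
P' = Q + AᵀP(A−BK) = [10.0849 -3.3302; -3.3302 13.8396]
tr(P') = 23.9245

23.9245


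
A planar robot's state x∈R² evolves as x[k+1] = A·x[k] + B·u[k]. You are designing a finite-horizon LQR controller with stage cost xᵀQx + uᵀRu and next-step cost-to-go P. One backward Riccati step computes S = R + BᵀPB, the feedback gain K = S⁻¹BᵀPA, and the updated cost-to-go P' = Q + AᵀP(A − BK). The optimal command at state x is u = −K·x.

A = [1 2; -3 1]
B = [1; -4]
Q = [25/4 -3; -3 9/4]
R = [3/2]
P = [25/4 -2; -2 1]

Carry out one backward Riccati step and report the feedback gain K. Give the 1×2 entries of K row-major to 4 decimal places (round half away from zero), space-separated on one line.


BᵀP = [14.2500 -6.0000]
S = R + BᵀPB = [3/2] + [38.2500] = [39.7500]
BᵀPA = [32.2500 22.5000]
K = S⁻¹·BᵀPA = [0.8113 0.5660]
A−BK = [0.1887 1.4340; 0.2453 3.2642]
AᵀP(A−BK) = [1.0849 1.2453; 1.2453 5.2642]
P' = Q + AᵀP(A−BK) = [7.3349 -1.7547; -1.7547 7.5142]
tr(P') = 14.8491

0.8113 0.5660


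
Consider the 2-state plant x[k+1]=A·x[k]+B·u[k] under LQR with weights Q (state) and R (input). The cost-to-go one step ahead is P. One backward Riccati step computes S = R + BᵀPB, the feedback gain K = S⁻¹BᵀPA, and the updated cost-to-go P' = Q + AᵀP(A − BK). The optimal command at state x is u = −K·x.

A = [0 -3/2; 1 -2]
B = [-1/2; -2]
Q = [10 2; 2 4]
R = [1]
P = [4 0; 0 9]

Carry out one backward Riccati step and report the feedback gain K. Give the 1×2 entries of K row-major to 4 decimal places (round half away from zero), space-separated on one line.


BᵀP = [-2.0000 -18.0000]
S = R + BᵀPB = [1] + [37.0000] = [38.0000]
BᵀPA = [-18.0000 39.0000]
K = S⁻¹·BᵀPA = [-0.4737 1.0263]
A−BK = [-0.2368 -0.9868; 0.0526 0.0526]
AᵀP(A−BK) = [0.4737 0.4737; 0.4737 4.9737]
P' = Q + AᵀP(A−BK) = [10.4737 2.4737; 2.4737 8.9737]
tr(P') = 19.4474

-0.4737 1.0263


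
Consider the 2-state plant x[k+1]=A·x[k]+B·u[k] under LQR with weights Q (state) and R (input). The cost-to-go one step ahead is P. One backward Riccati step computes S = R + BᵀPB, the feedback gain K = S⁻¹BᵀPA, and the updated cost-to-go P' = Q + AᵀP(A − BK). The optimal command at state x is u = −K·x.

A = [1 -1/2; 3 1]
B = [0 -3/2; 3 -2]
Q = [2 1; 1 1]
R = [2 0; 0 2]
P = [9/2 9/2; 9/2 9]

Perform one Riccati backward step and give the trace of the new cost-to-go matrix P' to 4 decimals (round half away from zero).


BᵀP = [13.5000 27.0000; -15.7500 -24.7500]
S = R + BᵀPB = [2 0; 0 2] + [81.0000 -74.2500; -74.2500 73.1250] = [83.0000 -74.2500; -74.2500 75.1250]
BᵀPA = [94.5000 20.2500; -90.0000 -16.8750]
K = S⁻¹·BᵀPA = [0.5771 0.3715; -0.6277 0.1425]
A−BK = [0.0585 -0.2862; 0.0135 0.1706]
AᵀP(A−BK) = [1.4781 0.2227; 0.2227 0.5077]
P' = Q + AᵀP(A−BK) = [3.4781 1.2227; 1.2227 1.5077]
tr(P') = 4.9858

4.9858


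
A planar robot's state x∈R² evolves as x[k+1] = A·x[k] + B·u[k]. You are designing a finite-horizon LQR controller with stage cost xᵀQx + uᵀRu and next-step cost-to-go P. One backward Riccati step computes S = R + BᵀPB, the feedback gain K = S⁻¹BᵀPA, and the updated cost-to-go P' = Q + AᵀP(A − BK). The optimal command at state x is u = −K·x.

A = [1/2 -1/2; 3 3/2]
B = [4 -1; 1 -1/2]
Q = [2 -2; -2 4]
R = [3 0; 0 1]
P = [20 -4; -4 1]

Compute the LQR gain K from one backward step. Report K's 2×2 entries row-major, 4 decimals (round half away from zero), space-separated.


BᵀP = [76.0000 -15.0000; -18.0000 3.5000]
S = R + BᵀPB = [3 0; 0 1] + [289.0000 -68.5000; -68.5000 16.2500] = [292.0000 -68.5000; -68.5000 17.2500]
BᵀPA = [-7.0000 -60.5000; 1.5000 14.2500]
K = S⁻¹·BᵀPA = [-0.0522 -0.1958; -0.1204 0.0486]
A−BK = [0.5885 0.3318; 2.9920 1.7201]
AᵀP(A−BK) = [1.8151 1.0566; 1.0566 0.7121]
P' = Q + AᵀP(A−BK) = [3.8151 -0.9434; -0.9434 4.7121]
tr(P') = 8.5272

-0.0522 -0.1958 -0.1204 0.0486


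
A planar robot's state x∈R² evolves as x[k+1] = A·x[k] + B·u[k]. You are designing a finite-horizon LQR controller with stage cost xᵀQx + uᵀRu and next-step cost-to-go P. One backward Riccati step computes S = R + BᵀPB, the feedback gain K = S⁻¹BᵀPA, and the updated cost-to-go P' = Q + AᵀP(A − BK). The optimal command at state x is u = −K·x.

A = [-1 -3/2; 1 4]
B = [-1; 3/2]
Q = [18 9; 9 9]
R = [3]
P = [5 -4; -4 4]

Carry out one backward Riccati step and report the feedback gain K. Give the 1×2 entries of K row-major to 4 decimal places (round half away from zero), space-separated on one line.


0.7241 1.9483

BᵀP = [-11.0000 10.0000]
S = R + BᵀPB = [3] + [26.0000] = [29.0000]
BᵀPA = [21.0000 56.5000]
K = S⁻¹·BᵀPA = [0.7241 1.9483]
A−BK = [-0.2759 0.4483; -0.0862 1.0776]
AᵀP(A−BK) = [1.7931 4.5862; 4.5862 13.1724]
P' = Q + AᵀP(A−BK) = [19.7931 13.5862; 13.5862 22.1724]
tr(P') = 41.9655


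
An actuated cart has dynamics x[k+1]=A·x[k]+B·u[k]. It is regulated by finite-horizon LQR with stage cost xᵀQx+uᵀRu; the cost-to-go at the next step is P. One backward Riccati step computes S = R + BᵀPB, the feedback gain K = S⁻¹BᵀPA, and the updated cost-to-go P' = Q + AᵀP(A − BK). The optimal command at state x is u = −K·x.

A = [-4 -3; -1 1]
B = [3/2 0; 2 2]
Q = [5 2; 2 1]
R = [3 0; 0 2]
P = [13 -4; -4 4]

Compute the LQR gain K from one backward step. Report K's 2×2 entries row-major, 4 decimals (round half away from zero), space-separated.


BᵀP = [11.5000 2.0000; -8.0000 8.0000]
S = R + BᵀPB = [3 0; 0 2] + [21.2500 4.0000; 4.0000 16.0000] = [24.2500 4.0000; 4.0000 18.0000]
BᵀPA = [-48.0000 -32.5000; 24.0000 32.0000]
K = S⁻¹·BᵀPA = [-2.2830 -1.6956; 1.8407 2.1546]
A−BK = [-0.5755 -0.4566; -0.1153 0.0820]
AᵀP(A−BK) = [26.2402 22.9013; 22.9013 20.9465]
P' = Q + AᵀP(A−BK) = [31.2402 24.9013; 24.9013 21.9465]
tr(P') = 53.1867

-2.2830 -1.6956 1.8407 2.1546


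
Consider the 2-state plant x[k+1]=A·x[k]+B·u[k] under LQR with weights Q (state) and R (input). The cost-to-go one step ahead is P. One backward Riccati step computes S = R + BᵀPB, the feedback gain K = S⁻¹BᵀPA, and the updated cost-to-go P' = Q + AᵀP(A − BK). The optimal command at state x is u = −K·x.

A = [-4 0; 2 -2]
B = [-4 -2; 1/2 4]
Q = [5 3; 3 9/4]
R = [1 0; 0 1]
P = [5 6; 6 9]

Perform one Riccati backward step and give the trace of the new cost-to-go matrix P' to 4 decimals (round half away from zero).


BᵀP = [-17.0000 -19.5000; 14.0000 24.0000]
S = R + BᵀPB = [1 0; 0 1] + [58.2500 -44.0000; -44.0000 68.0000] = [59.2500 -44.0000; -44.0000 69.0000]
BᵀPA = [29.0000 39.0000; -8.0000 -48.0000]
K = S⁻¹·BᵀPA = [0.7662 0.2690; 0.3726 -0.5241]
A−BK = [-0.1900 0.0279; 0.1264 -0.0381]
AᵀP(A−BK) = [0.7620 0.0056; 0.0056 0.3513]
P' = Q + AᵀP(A−BK) = [5.7620 3.0056; 3.0056 2.6013]
tr(P') = 8.3633

8.3633


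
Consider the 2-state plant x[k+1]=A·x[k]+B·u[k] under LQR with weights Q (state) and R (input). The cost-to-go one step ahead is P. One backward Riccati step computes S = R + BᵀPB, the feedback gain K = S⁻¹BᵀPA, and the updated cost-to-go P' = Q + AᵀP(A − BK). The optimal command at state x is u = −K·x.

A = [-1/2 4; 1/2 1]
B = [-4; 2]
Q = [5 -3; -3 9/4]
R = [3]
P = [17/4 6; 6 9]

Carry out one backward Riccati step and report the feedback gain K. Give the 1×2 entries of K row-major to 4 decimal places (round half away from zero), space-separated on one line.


BᵀP = [-5.0000 -6.0000]
S = R + BᵀPB = [3] + [8.0000] = [11.0000]
BᵀPA = [-0.5000 -26.0000]
K = S⁻¹·BᵀPA = [-0.0455 -2.3636]
A−BK = [-0.6818 -5.4545; 0.5909 5.7273]
AᵀP(A−BK) = [0.2898 3.8182; 3.8182 63.5455]
P' = Q + AᵀP(A−BK) = [5.2898 0.8182; 0.8182 65.7955]
tr(P') = 71.0852

-0.0455 -2.3636


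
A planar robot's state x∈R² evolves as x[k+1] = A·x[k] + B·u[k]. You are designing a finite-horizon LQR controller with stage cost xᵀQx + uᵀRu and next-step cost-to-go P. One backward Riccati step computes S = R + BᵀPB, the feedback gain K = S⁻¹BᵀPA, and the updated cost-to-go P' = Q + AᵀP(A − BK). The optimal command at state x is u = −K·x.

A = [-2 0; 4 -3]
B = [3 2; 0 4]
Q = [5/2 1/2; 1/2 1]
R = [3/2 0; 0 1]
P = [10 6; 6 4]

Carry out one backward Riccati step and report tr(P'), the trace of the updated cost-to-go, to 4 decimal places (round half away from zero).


6.3093

BᵀP = [30.0000 18.0000; 44.0000 28.0000]
S = R + BᵀPB = [3/2 0; 0 1] + [90.0000 132.0000; 132.0000 200.0000] = [91.5000 132.0000; 132.0000 201.0000]
BᵀPA = [12.0000 -54.0000; 24.0000 -84.0000]
K = S⁻¹·BᵀPA = [-0.7814 0.2419; 0.6326 -0.5767]
A−BK = [-0.9209 0.4279; 1.4698 -0.6930]
AᵀP(A−BK) = [2.1953 -1.0605; -1.0605 0.6140]
P' = Q + AᵀP(A−BK) = [4.6953 -0.5605; -0.5605 1.6140]
tr(P') = 6.3093


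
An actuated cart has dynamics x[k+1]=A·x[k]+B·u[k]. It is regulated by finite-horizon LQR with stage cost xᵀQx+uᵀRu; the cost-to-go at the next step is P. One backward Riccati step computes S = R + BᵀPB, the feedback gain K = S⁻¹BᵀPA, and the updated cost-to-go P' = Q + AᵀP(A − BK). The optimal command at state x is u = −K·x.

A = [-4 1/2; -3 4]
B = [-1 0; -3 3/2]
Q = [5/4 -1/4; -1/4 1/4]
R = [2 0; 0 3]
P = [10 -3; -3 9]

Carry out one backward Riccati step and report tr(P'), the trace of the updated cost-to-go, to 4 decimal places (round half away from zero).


BᵀP = [-1.0000 -24.0000; -4.5000 13.5000]
S = R + BᵀPB = [2 0; 0 3] + [73.0000 -36.0000; -36.0000 20.2500] = [75.0000 -36.0000; -36.0000 23.2500]
BᵀPA = [76.0000 -96.5000; -22.5000 51.7500]
K = S⁻¹·BᵀPA = [2.1374 -0.8501; 2.3417 0.9095]
A−BK = [-1.8626 -0.3501; -0.1005 0.0854]
AᵀP(A−BK) = [59.2496 9.5712; 9.5712 5.3978]
P' = Q + AᵀP(A−BK) = [60.4996 9.3212; 9.3212 5.6478]
tr(P') = 66.1474

66.1474


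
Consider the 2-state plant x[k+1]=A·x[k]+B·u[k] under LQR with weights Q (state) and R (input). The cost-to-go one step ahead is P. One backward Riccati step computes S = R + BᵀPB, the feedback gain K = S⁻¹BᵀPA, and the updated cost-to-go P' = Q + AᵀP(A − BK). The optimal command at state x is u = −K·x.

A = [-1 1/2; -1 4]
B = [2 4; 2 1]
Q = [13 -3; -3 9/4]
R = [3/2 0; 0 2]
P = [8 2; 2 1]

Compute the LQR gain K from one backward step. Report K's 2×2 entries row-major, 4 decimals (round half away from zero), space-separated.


BᵀP = [20.0000 6.0000; 34.0000 9.0000]
S = R + BᵀPB = [3/2 0; 0 2] + [52.0000 86.0000; 86.0000 145.0000] = [53.5000 86.0000; 86.0000 147.0000]
BᵀPA = [-26.0000 34.0000; -43.0000 53.0000]
K = S⁻¹·BᵀPA = [-0.2647 0.9392; -0.1377 -0.1889]
A−BK = [0.0800 -0.6227; -0.3330 2.3106]
AᵀP(A−BK) = [0.1985 -0.7044; -0.7044 4.0800]
P' = Q + AᵀP(A−BK) = [13.1985 -3.7044; -3.7044 6.3300]
tr(P') = 19.5285

-0.2647 0.9392 -0.1377 -0.1889


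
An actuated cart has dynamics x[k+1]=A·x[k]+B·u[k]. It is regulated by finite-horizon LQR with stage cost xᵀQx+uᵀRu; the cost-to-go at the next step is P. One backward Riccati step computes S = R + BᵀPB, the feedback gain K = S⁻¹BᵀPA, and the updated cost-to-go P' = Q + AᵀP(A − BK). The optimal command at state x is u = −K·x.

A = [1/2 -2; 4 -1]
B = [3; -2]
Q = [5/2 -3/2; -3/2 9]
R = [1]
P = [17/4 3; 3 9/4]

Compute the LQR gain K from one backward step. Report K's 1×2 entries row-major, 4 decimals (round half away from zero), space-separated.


BᵀP = [6.7500 4.5000]
S = R + BᵀPB = [1] + [11.2500] = [12.2500]
BᵀPA = [21.3750 -18.0000]
K = S⁻¹·BᵀPA = [1.7449 -1.4694]
A−BK = [-4.7347 2.4082; 7.4898 -3.9388]
AᵀP(A−BK) = [11.7653 -7.3418; -7.3418 4.8010]
P' = Q + AᵀP(A−BK) = [14.2653 -8.8418; -8.8418 13.8010]
tr(P') = 28.0663

1.7449 -1.4694


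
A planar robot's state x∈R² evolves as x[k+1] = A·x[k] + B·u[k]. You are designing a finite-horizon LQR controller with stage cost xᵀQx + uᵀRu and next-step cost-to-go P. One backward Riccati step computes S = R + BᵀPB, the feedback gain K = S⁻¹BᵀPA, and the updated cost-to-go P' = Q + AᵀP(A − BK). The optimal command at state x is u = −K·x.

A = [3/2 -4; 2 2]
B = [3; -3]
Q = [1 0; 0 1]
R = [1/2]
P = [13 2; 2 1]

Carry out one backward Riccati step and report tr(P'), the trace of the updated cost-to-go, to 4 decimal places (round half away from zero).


17.7887

BᵀP = [33.0000 3.0000]
S = R + BᵀPB = [1/2] + [90.0000] = [90.5000]
BᵀPA = [55.5000 -126.0000]
K = S⁻¹·BᵀPA = [0.6133 -1.3923]
A−BK = [-0.3398 0.1768; 3.8398 -2.1768]
AᵀP(A−BK) = [11.2141 -6.7293; -6.7293 4.5746]
P' = Q + AᵀP(A−BK) = [12.2141 -6.7293; -6.7293 5.5746]
tr(P') = 17.7887


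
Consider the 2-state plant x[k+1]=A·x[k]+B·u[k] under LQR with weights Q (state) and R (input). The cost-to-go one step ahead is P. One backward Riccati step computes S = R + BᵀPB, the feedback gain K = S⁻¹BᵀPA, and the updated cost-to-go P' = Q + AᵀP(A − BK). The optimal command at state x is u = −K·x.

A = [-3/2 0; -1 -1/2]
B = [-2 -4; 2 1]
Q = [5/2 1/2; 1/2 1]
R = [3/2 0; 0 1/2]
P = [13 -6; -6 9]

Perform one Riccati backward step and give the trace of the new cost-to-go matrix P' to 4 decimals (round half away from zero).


BᵀP = [-38.0000 30.0000; -58.0000 33.0000]
S = R + BᵀPB = [3/2 0; 0 1/2] + [136.0000 182.0000; 182.0000 265.0000] = [137.5000 182.0000; 182.0000 265.5000]
BᵀPA = [27.0000 -15.0000; 54.0000 -16.5000]
K = S⁻¹·BᵀPA = [-0.7863 -0.2896; 0.7424 0.1364]
A−BK = [-0.1030 -0.0337; -0.1698 -0.0572]
AᵀP(A−BK) = [1.3905 0.4550; 0.4550 0.1562]
P' = Q + AᵀP(A−BK) = [3.8905 0.9550; 0.9550 1.1562]
tr(P') = 5.0467

5.0467


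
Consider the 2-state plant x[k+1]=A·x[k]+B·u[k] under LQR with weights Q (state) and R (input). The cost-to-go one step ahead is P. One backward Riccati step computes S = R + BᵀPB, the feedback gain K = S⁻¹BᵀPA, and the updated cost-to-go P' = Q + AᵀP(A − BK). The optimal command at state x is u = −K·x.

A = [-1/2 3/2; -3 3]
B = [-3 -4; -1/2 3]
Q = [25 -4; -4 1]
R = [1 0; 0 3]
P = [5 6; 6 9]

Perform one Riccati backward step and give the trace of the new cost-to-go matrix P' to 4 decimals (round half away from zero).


BᵀP = [-18.0000 -22.5000; -2.0000 3.0000]
S = R + BᵀPB = [1 0; 0 3] + [65.2500 4.5000; 4.5000 17.0000] = [66.2500 4.5000; 4.5000 20.0000]
BᵀPA = [76.5000 -94.5000; -8.0000 6.0000]
K = S⁻¹·BᵀPA = [1.2002 -1.4692; -0.6701 0.6306]
A−BK = [0.4205 -0.3854; -0.3897 0.3736]
AᵀP(A−BK) = [3.0720 -3.3080; -3.3080 3.6227]
P' = Q + AᵀP(A−BK) = [28.0720 -7.3080; -7.3080 4.6227]
tr(P') = 32.6947

32.6947


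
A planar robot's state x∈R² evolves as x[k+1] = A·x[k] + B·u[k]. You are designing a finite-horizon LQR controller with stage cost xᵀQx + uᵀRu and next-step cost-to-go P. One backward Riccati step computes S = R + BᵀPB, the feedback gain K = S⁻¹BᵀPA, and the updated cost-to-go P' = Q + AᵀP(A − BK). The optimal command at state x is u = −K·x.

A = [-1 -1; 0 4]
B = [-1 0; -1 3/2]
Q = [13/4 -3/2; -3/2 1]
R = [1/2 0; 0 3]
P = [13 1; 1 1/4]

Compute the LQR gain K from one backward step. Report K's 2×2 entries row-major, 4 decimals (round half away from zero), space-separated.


BᵀP = [-14.0000 -1.2500; 1.5000 0.3750]
S = R + BᵀPB = [1/2 0; 0 3] + [15.2500 -1.8750; -1.8750 0.5625] = [15.7500 -1.8750; -1.8750 3.5625]
BᵀPA = [14.0000 9.0000; -1.5000 0.0000]
K = S⁻¹·BᵀPA = [0.8948 0.6096; 0.0499 0.3209]
A−BK = [-0.1052 -0.3904; 0.8200 4.1283]
AᵀP(A−BK) = [0.5472 0.9465; 0.9465 3.5134]
P' = Q + AᵀP(A−BK) = [3.7972 -0.5535; -0.5535 4.5134]
tr(P') = 8.3106

0.8948 0.6096 0.0499 0.3209


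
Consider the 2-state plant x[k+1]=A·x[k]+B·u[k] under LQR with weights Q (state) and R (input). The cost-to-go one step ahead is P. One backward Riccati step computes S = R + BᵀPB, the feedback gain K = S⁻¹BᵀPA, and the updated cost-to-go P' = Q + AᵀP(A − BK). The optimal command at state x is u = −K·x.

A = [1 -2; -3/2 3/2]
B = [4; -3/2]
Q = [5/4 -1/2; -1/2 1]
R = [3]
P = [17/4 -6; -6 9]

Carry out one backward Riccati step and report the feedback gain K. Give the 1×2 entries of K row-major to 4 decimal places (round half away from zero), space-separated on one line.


BᵀP = [26.0000 -37.5000]
S = R + BᵀPB = [3] + [160.2500] = [163.2500]
BᵀPA = [82.2500 -108.2500]
K = S⁻¹·BᵀPA = [0.5038 -0.6631]
A−BK = [-1.0153 0.6524; -0.7443 0.5054]
AᵀP(A−BK) = [1.0601 -1.2106; -1.2106 1.4701]
P' = Q + AᵀP(A−BK) = [2.3101 -1.7106; -1.7106 2.4701]
tr(P') = 4.7802

0.5038 -0.6631


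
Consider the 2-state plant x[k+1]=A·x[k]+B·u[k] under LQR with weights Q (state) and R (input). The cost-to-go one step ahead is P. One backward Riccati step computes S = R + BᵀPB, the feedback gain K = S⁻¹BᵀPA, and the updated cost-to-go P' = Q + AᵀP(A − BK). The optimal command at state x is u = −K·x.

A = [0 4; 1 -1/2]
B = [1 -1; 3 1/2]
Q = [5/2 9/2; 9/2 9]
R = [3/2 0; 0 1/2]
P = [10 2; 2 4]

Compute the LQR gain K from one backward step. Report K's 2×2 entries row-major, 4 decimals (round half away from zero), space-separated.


0.2747 0.4491 0.2602 -3.3640

BᵀP = [16.0000 14.0000; -9.0000 0.0000]
S = R + BᵀPB = [3/2 0; 0 1/2] + [58.0000 -9.0000; -9.0000 9.0000] = [59.5000 -9.0000; -9.0000 9.5000]
BᵀPA = [14.0000 57.0000; 0.0000 -36.0000]
K = S⁻¹·BᵀPA = [0.2747 0.4491; 0.2602 -3.3640]
A−BK = [-0.0145 0.1869; 0.0459 -0.1655]
AᵀP(A−BK) = [0.1549 -0.2881; -0.2881 6.2958]
P' = Q + AᵀP(A−BK) = [2.6549 4.2119; 4.2119 15.2958]
tr(P') = 17.9507


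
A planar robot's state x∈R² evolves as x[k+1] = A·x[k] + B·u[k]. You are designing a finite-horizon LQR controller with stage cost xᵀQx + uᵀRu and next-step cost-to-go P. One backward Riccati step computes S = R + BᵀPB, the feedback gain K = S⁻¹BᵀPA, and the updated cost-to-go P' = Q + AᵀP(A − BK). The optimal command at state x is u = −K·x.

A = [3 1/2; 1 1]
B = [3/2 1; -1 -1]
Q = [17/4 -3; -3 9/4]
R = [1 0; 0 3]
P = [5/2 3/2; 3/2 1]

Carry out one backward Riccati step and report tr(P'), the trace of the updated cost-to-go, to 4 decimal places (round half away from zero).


19.5440

BᵀP = [2.2500 1.2500; 1.0000 0.5000]
S = R + BᵀPB = [1 0; 0 3] + [2.1250 1.0000; 1.0000 0.5000] = [3.1250 1.0000; 1.0000 3.5000]
BᵀPA = [8.0000 2.3750; 3.5000 1.0000]
K = S⁻¹·BᵀPA = [2.4654 0.7358; 0.2956 0.0755]
A−BK = [-0.9937 -0.6792; 3.7610 1.8113]
AᵀP(A−BK) = [11.7421 3.8491; 3.8491 1.3019]
P' = Q + AᵀP(A−BK) = [15.9921 0.8491; 0.8491 3.5519]
tr(P') = 19.5440


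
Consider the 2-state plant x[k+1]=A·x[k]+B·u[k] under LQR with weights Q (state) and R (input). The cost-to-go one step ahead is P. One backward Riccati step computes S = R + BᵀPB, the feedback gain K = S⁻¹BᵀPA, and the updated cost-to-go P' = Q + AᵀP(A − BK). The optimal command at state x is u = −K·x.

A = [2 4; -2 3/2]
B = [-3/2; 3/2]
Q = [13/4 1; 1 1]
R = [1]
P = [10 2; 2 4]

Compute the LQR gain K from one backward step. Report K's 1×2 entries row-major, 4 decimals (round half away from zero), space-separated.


-1.2766 -1.8511

BᵀP = [-12.0000 3.0000]
S = R + BᵀPB = [1] + [22.5000] = [23.5000]
BᵀPA = [-30.0000 -43.5000]
K = S⁻¹·BᵀPA = [-1.2766 -1.8511]
A−BK = [0.0851 1.2234; -0.0851 4.2766]
AᵀP(A−BK) = [1.7021 2.4681; 2.4681 112.4787]
P' = Q + AᵀP(A−BK) = [4.9521 3.4681; 3.4681 113.4787]
tr(P') = 118.4309


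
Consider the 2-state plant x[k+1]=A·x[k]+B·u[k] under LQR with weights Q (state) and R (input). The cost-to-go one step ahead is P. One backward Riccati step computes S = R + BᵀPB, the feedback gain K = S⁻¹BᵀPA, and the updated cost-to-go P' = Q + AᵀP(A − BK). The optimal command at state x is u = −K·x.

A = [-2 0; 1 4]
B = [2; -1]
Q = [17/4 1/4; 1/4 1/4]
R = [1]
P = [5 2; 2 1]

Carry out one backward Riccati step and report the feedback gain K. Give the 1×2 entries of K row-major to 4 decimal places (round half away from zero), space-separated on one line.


BᵀP = [8.0000 3.0000]
S = R + BᵀPB = [1] + [13.0000] = [14.0000]
BᵀPA = [-13.0000 12.0000]
K = S⁻¹·BᵀPA = [-0.9286 0.8571]
A−BK = [-0.1429 -1.7143; 0.0714 4.8571]
AᵀP(A−BK) = [0.9286 -0.8571; -0.8571 5.7143]
P' = Q + AᵀP(A−BK) = [5.1786 -0.6071; -0.6071 5.9643]
tr(P') = 11.1429

-0.9286 0.8571


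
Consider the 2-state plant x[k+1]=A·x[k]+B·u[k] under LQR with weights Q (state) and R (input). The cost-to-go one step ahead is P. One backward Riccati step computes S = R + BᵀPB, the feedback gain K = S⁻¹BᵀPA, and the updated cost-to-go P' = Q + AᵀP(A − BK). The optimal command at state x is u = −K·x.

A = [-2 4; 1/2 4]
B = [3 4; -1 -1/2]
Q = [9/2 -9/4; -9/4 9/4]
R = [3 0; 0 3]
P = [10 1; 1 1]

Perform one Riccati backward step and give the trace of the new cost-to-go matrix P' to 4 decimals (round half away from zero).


29.4496

BᵀP = [29.0000 2.0000; 39.5000 3.5000]
S = R + BᵀPB = [3 0; 0 3] + [85.0000 115.0000; 115.0000 156.2500] = [88.0000 115.0000; 115.0000 159.2500]
BᵀPA = [-57.0000 124.0000; -77.2500 172.0000]
K = S⁻¹·BᵀPA = [-0.2452 -0.0418; -0.3080 1.1103]
A−BK = [-0.0323 -0.3156; 0.1008 4.5133]
AᵀP(A−BK) = [0.4791 -0.6160; -0.6160 22.2205]
P' = Q + AᵀP(A−BK) = [4.9791 -2.8660; -2.8660 24.4705]
tr(P') = 29.4496


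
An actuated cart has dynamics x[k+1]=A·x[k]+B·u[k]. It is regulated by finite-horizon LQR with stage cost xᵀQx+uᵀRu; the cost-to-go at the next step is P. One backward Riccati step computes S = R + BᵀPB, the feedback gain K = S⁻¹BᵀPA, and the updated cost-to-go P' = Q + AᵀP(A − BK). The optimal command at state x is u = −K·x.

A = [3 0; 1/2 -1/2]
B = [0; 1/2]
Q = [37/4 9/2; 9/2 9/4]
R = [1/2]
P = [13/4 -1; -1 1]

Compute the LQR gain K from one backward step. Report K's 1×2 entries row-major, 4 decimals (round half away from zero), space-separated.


BᵀP = [-0.5000 0.5000]
S = R + BᵀPB = [1/2] + [0.2500] = [0.7500]
BᵀPA = [-1.2500 -0.2500]
K = S⁻¹·BᵀPA = [-1.6667 -0.3333]
A−BK = [3.0000 0.0000; 1.3333 -0.3333]
AᵀP(A−BK) = [24.4167 0.8333; 0.8333 0.1667]
P' = Q + AᵀP(A−BK) = [33.6667 5.3333; 5.3333 2.4167]
tr(P') = 36.0833

-1.6667 -0.3333


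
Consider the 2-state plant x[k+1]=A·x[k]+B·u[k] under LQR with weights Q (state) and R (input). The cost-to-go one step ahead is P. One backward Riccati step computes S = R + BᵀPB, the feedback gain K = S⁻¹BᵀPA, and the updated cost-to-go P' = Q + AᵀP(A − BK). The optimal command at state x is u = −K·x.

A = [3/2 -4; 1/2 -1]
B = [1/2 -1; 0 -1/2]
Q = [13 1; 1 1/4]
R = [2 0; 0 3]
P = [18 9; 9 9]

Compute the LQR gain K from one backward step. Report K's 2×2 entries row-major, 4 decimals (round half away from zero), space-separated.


BᵀP = [9.0000 4.5000; -22.5000 -13.5000]
S = R + BᵀPB = [2 0; 0 3] + [4.5000 -11.2500; -11.2500 29.2500] = [6.5000 -11.2500; -11.2500 32.2500]
BᵀPA = [15.7500 -40.5000; -40.5000 103.5000]
K = S⁻¹·BᵀPA = [0.6298 -1.7065; -1.0361 2.6140]
A−BK = [0.1490 -0.5327; -0.0181 0.3070]
AᵀP(A−BK) = [4.3679 -11.2551; -11.2551 29.3363]
P' = Q + AᵀP(A−BK) = [17.3679 -10.2551; -10.2551 29.5863]
tr(P') = 46.9543

0.6298 -1.7065 -1.0361 2.6140


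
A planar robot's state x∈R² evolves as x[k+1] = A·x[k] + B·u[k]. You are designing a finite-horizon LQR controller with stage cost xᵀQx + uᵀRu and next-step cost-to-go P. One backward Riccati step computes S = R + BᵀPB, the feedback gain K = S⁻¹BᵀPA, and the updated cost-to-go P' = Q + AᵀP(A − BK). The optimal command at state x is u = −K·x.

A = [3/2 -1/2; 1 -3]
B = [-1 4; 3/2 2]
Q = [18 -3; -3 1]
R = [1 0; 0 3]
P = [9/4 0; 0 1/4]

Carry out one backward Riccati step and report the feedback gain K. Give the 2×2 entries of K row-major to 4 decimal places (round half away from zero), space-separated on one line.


-0.0533 -0.5862 0.3390 -0.2709

BᵀP = [-2.2500 0.3750; 9.0000 0.5000]
S = R + BᵀPB = [1 0; 0 3] + [2.8125 -8.2500; -8.2500 37.0000] = [3.8125 -8.2500; -8.2500 40.0000]
BᵀPA = [-3.0000 0.0000; 14.0000 -6.0000]
K = S⁻¹·BᵀPA = [-0.0533 -0.5862; 0.3390 -0.2709]
A−BK = [0.0907 -0.0026; 0.4019 -1.5788]
AᵀP(A−BK) = [0.4065 -0.4035; -0.4035 1.1870]
P' = Q + AᵀP(A−BK) = [18.4065 -3.4035; -3.4035 2.1870]
tr(P') = 20.5935


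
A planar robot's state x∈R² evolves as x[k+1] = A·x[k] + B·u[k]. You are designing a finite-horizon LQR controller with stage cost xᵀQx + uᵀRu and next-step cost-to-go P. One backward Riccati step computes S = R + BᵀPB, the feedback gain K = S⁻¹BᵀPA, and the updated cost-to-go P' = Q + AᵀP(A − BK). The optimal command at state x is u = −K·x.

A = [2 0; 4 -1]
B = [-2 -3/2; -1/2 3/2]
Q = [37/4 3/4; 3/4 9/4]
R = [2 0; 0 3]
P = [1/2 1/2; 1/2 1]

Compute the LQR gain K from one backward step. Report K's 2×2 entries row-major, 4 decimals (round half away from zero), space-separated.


-1.5773 0.2745 0.5839 -0.1569

BᵀP = [-1.2500 -1.5000; 0.0000 0.7500]
S = R + BᵀPB = [2 0; 0 3] + [3.2500 -0.3750; -0.3750 1.1250] = [5.2500 -0.3750; -0.3750 4.1250]
BᵀPA = [-8.5000 1.5000; 3.0000 -0.7500]
K = S⁻¹·BᵀPA = [-1.5773 0.2745; 0.5839 -0.1569]
A−BK = [-0.2789 0.3137; 2.3355 -0.6275]
AᵀP(A−BK) = [10.8410 -2.1961; -2.1961 0.4706]
P' = Q + AᵀP(A−BK) = [20.0910 -1.4461; -1.4461 2.7206]
tr(P') = 22.8115


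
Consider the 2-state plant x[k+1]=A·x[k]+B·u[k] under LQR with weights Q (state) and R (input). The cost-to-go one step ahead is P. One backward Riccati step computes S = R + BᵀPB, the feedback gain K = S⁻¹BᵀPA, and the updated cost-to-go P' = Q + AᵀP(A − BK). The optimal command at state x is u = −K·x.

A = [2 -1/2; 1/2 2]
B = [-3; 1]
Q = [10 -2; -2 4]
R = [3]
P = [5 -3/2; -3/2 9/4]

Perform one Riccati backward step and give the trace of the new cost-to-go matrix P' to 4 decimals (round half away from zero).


BᵀP = [-16.5000 6.7500]
S = R + BᵀPB = [3] + [56.2500] = [59.2500]
BᵀPA = [-29.6250 21.7500]
K = S⁻¹·BᵀPA = [-0.5000 0.3671]
A−BK = [0.5000 0.6013; 1.0000 1.6329]
AᵀP(A−BK) = [2.7500 2.5000; 2.5000 5.2658]
P' = Q + AᵀP(A−BK) = [12.7500 0.5000; 0.5000 9.2658]
tr(P') = 22.0158

22.0158
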